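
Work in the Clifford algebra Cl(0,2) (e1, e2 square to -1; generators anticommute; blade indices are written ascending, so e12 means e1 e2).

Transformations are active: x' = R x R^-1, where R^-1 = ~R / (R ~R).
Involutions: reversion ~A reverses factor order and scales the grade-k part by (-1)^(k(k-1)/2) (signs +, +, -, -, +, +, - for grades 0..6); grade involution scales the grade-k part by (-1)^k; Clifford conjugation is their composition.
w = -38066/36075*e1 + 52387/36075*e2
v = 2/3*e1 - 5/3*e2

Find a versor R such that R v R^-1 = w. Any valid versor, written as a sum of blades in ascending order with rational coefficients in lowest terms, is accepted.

Since q(v) = q(w) = -29/9, the sum R = v + w = -4672/12025*e1 - 7738/36075*e2 does the job whenever invertible.
Answer: -4672/12025*e1 - 7738/36075*e2


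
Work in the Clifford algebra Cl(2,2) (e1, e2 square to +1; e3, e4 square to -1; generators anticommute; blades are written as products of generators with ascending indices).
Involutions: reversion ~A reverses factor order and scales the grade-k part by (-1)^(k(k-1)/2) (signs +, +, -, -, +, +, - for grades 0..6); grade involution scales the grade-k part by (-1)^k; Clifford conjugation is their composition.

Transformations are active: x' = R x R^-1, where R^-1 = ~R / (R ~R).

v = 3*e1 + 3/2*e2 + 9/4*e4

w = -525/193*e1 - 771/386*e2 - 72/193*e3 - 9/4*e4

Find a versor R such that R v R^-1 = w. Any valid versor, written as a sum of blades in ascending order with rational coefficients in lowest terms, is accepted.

Reasoning: v^2 = w^2 = 99/16 since conjugation preserves the quadratic form; R = v + w = 54/193*e1 - 96/193*e2 - 72/193*e3 is then valid when invertible, keeping its own part and reversing (v - w)/2.
Answer: 54/193*e1 - 96/193*e2 - 72/193*e3


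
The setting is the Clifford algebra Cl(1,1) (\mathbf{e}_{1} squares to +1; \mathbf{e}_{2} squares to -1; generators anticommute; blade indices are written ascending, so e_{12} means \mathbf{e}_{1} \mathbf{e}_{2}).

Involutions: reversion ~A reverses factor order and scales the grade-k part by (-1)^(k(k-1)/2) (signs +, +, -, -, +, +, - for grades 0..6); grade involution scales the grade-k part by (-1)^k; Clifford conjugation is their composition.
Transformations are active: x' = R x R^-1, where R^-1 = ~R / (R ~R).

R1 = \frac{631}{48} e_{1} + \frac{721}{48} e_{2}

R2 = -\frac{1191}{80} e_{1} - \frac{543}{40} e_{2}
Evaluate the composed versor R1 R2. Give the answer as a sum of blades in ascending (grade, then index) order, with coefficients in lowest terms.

Distribute over the terms of R1 (each basis-blade product reordered to ascending indices, repeated generators contracted through their squares):
(\frac{631}{48} e_{1}) R2 = -\frac{250507}{1280} - \frac{114211}{640} e_{12}
(\frac{721}{48} e_{2}) R2 = \frac{130501}{640} + \frac{286237}{1280} e_{12}
Summing the partial products and collecting blades:
Answer: \frac{2099}{256} + \frac{11563}{256} e_{12}


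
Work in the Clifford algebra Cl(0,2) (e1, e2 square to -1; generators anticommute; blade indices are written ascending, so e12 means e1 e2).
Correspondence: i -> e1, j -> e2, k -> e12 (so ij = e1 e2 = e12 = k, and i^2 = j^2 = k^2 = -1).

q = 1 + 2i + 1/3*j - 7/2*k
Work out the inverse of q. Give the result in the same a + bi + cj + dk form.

In blades: q = 1 + 2*e1 + 1/3*e2 - 7/2*e12.
With qbar = 1 - 2*e1 - 1/3*e2 + 7/2*e12 (scalar fixed, mapped units negated), q qbar = 625/36 (the sum of squared coefficients), so q^-1 = qbar / (625/36) = 36/625 - 72/625*e1 - 12/625*e2 + 126/625*e12; translating back:
Answer: 36/625 - 72/625*i - 12/625*j + 126/625*k


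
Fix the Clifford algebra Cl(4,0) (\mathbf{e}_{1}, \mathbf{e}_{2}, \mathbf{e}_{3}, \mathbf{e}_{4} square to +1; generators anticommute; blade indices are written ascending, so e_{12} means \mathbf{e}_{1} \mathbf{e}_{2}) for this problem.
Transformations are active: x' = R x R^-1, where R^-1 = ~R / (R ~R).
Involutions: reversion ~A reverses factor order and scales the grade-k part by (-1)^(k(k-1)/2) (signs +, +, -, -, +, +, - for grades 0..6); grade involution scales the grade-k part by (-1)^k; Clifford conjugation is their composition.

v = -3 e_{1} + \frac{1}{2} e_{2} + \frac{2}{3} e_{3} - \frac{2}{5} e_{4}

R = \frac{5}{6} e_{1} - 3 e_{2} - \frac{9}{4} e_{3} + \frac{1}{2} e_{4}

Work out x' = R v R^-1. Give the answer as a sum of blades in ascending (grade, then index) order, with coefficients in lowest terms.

~R = \frac{5}{6} e_{1} - 3 e_{2} - \frac{9}{4} e_{3} + \frac{1}{2} e_{4}, and R ~R = \frac{2161}{144}, so R^-1 = ~R / (\frac{2161}{144}).
R v = -\frac{57}{10} - \frac{103}{12} e_{12} - \frac{223}{36} e_{13} + \frac{7}{6} e_{14} - \frac{7}{8} e_{23} + \frac{19}{20} e_{24} + \frac{17}{30} e_{34}
Answer: \frac{5115}{2161} e_{1} + \frac{38443}{21610} e_{2} + \frac{33794}{32415} e_{3} + \frac{218}{10805} e_{4}


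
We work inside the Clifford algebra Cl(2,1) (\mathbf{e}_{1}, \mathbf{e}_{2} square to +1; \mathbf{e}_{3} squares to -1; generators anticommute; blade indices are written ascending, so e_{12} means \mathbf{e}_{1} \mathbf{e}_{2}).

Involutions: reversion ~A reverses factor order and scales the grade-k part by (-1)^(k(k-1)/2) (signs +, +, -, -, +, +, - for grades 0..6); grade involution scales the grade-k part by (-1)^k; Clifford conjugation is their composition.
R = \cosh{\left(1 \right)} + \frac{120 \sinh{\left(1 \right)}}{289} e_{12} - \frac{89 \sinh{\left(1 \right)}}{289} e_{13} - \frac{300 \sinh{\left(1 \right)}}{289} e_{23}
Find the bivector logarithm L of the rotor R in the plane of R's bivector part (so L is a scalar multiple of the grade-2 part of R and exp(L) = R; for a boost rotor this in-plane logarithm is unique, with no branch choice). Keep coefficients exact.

The scalar part of R is \cosh{\left(1 \right)}, giving the rapidity magnitude (cosh is even); the bivector part supplies orientation, its quotient by sinh of the rapidity is the plane, and L = rapidity * plane — unique in that plane, since flipping both signs leaves L unchanged.
Concretely: cosh(rapidity) = \cosh{\left(1 \right)} gives rapidity = ±1, and since rapidity/sinh(rapidity) is even the sign is immaterial: L = (rapidity/sinh(rapidity)) * <R>_2 = (\frac{1}{\sinh{\left(1 \right)}}) * <R>_2.
Answer: \frac{120}{289} e_{12} - \frac{89}{289} e_{13} - \frac{300}{289} e_{23}


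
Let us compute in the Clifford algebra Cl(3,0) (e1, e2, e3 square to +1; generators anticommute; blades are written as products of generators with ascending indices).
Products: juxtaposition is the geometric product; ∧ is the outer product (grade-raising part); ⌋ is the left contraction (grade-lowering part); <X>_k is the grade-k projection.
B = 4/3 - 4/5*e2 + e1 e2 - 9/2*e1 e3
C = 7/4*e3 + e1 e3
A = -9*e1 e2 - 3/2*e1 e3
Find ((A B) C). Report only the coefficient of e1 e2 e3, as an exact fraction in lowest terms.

step 1: 9/4 + 36/5*e1 - 12*e1 e2 - 2*e1 e3 - 42*e2 e3 - 6/5*e1 e2 e3
step 2: 2 - 7/2*e1 - 747/10*e2 + 891/80*e3 - 441/10*e1 e2 + 297/20*e1 e3 + 12*e2 e3 - 21*e1 e2 e3
Answer: -21


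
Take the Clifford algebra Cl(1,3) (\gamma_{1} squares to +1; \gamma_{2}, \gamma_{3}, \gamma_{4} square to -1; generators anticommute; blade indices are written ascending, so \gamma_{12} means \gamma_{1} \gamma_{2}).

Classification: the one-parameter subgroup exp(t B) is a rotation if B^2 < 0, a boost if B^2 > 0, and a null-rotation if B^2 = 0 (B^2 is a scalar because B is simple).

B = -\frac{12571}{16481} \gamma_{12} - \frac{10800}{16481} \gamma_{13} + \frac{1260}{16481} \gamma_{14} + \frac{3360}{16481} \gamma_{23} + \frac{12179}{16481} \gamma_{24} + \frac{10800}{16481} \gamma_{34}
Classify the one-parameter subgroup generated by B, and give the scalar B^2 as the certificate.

B^2 term by term: the squares give (-\frac{12571}{16481})^2*(\gamma_{12})^2 + (-\frac{10800}{16481})^2*(\gamma_{13})^2 + (\frac{1260}{16481})^2*(\gamma_{14})^2 + (\frac{3360}{16481})^2*(\gamma_{23})^2 + (\frac{12179}{16481})^2*(\gamma_{24})^2 + (\frac{10800}{16481})^2*(\gamma_{34})^2 = \frac{158030041}{271623361}*(+1) + \frac{116640000}{271623361}*(+1) + \frac{1587600}{271623361}*(+1) + \frac{11289600}{271623361}*(-1) + \frac{148328041}{271623361}*(-1) + \frac{116640000}{271623361}*(-1) = 0 (each basis 2-blade squares to minus the product of its generators' squares); cross terms between blades sharing an index anticommute and cancel; the commuting (index-disjoint) pairs give grade-4 terms 2*c*c'*(blade product), which cancel blade by blade — \gamma_{1234}: -\frac{271533600}{271623361} + \frac{263066400}{271623361} + \frac{8467200}{271623361} = 0 — confirming B is simple. So B^2 = 0.
Answer: null-rotation, certificate B^2 = 0. The class reads off the invariant scalar 0 directly.


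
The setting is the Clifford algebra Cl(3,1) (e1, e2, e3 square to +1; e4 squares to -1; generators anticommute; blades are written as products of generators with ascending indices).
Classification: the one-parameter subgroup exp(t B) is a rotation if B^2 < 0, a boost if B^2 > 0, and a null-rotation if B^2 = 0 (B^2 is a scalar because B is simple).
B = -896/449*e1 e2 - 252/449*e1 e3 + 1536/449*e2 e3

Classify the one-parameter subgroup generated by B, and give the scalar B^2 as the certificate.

B^2 term by term: the squares give (-896/449)^2*(e1 e2)^2 + (-252/449)^2*(e1 e3)^2 + (1536/449)^2*(e2 e3)^2 = 802816/201601*(-1) + 63504/201601*(-1) + 2359296/201601*(-1) = -16 (each basis 2-blade squares to minus the product of its generators' squares); cross terms between blades sharing an index anticommute and cancel. So B^2 = -16.
Answer: rotation, certificate B^2 = -16. The scalar -16 is the complete invariant here: its sign names the subgroup type.


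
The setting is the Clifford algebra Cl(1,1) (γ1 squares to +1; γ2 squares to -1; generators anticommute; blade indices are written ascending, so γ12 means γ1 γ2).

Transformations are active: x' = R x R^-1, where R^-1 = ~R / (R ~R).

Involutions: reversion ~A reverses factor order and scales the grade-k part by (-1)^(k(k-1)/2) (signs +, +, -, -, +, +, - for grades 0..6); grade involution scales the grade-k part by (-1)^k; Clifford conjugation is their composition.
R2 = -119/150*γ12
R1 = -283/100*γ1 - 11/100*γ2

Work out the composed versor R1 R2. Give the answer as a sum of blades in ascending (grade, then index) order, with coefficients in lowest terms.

Distribute over the terms of R2 (each basis-blade product reordered to ascending indices, repeated generators contracted through their squares):
R1 (-119/150*γ12) = 1309/15000*γ1 + 33677/15000*γ2
Answer: 1309/15000*γ1 + 33677/15000*γ2


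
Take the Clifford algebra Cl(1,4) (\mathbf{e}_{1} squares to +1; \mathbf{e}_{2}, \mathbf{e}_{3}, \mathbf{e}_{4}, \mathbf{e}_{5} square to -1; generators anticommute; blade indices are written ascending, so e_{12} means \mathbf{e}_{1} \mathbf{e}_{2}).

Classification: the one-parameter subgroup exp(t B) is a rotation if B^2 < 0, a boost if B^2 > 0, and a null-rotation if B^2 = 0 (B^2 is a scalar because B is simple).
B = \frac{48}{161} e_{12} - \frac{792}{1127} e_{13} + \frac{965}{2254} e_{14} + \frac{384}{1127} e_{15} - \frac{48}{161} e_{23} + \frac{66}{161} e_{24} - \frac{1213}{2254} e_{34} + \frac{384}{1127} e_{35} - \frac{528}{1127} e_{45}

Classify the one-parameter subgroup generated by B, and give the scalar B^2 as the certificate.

B^2 term by term: the squares give (\frac{48}{161})^2*(e_{12})^2 + (-\frac{792}{1127})^2*(e_{13})^2 + (\frac{965}{2254})^2*(e_{14})^2 + (\frac{384}{1127})^2*(e_{15})^2 + (-\frac{48}{161})^2*(e_{23})^2 + (\frac{66}{161})^2*(e_{24})^2 + (-\frac{1213}{2254})^2*(e_{34})^2 + (\frac{384}{1127})^2*(e_{35})^2 + (-\frac{528}{1127})^2*(e_{45})^2 = \frac{2304}{25921}*(+1) + \frac{627264}{1270129}*(+1) + \frac{931225}{5080516}*(+1) + \frac{147456}{1270129}*(+1) + \frac{2304}{25921}*(-1) + \frac{4356}{25921}*(-1) + \frac{1471369}{5080516}*(-1) + \frac{147456}{1270129}*(-1) + \frac{278784}{1270129}*(-1) = 0 (each basis 2-blade squares to minus the product of its generators' squares); cross terms between blades sharing an index anticommute and cancel; the commuting (index-disjoint) pairs give grade-4 terms 2*c*c'*(blade product), which cancel blade by blade — e_{1234}: -\frac{58224}{181447} + \frac{104544}{181447} - \frac{46320}{181447} = 0; e_{1235}: \frac{36864}{181447} - \frac{36864}{181447} = 0; e_{1245}: -\frac{50688}{181447} + \frac{50688}{181447} = 0; e_{1345}: \frac{836352}{1270129} - \frac{370560}{1270129} - \frac{465792}{1270129} = 0; e_{2345}: \frac{50688}{181447} - \frac{50688}{181447} = 0 — confirming B is simple. So B^2 = 0.
Answer: null-rotation, certificate B^2 = 0. One invariant decides it: the square 0 survives every conjugation, and its sign is exactly the classification.


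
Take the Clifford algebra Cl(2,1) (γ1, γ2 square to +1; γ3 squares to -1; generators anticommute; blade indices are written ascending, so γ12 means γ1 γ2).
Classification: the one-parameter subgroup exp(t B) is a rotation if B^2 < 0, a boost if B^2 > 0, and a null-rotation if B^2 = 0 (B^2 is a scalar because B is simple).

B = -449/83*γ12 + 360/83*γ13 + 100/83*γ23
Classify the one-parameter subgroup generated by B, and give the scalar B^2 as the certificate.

B^2 term by term: the squares give (-449/83)^2*(γ12)^2 + (360/83)^2*(γ13)^2 + (100/83)^2*(γ23)^2 = 201601/6889*(-1) + 129600/6889*(+1) + 10000/6889*(+1) = -9 (each basis 2-blade squares to minus the product of its generators' squares); cross terms between blades sharing an index anticommute and cancel. So B^2 = -9.
Answer: rotation, certificate B^2 = -9. One invariant decides it: the square -9 survives every conjugation, and its sign is exactly the classification.


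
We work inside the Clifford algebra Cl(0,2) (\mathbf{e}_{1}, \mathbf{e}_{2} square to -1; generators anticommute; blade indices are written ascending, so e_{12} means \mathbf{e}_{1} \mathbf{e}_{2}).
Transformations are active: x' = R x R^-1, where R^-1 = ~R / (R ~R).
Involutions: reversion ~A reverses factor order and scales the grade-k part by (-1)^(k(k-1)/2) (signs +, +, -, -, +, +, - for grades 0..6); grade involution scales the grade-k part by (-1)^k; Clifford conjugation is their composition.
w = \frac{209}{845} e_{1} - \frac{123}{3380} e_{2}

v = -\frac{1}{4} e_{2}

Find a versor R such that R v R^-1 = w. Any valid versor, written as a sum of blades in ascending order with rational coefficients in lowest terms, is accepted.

Sketch: the shared square -\frac{1}{16} makes R = v + w = \frac{209}{845} e_{1} - \frac{242}{845} e_{2} the natural versor; its sandwich fixes that direction, negates (v - w)/2, and sends v to w.
Answer: \frac{209}{845} e_{1} - \frac{242}{845} e_{2}


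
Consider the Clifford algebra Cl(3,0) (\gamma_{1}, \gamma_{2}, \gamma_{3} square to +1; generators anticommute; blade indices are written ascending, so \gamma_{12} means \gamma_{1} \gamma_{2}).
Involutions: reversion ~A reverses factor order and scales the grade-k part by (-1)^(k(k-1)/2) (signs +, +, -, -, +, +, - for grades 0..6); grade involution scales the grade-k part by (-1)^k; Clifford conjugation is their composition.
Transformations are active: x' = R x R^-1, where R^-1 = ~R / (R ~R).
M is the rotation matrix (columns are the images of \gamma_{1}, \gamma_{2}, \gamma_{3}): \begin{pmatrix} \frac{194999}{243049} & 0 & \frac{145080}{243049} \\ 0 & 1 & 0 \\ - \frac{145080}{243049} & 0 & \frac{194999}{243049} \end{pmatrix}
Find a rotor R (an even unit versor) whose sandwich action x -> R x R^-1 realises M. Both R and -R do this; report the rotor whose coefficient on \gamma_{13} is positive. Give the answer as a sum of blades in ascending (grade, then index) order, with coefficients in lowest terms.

Method: write R = a + b12*\gamma_{12} + b13*\gamma_{13} + b23*\gamma_{23} with a^2 + b12^2 + b13^2 + b23^2 = 1 (so R^-1 = ~R). Expanding the columns R e_j ~R gives tr M = 4a^2 - 1 and, from the antisymmetric part, M21 - M12 = -4a*b12, M13 - M31 = 4a*b13, M32 - M23 = -4a*b23.
Here tr M = \frac{633047}{243049}, so a^2 = (1 + tr M)/4 = \frac{219024}{243049} and a = ±\frac{468}{493}. Taking a = \frac{468}{493}: M21 - M12 = 0, M13 - M31 = \frac{290160}{243049}, M32 - M23 = 0, giving b12 = 0, b13 = \frac{155}{493}, b23 = 0, i.e. R = \frac{468}{493} + \frac{155}{493} \gamma_{13}.
Its \gamma_{13} coefficient is already positive.
Answer: \frac{468}{493} + \frac{155}{493} \gamma_{13}. Uniqueness: Spin(3) -> SO(3) maps R and -R to the same rotation of trace \frac{633047}{243049}; fixing the sign of the \gamma_{13} coefficient removes the ambiguity.


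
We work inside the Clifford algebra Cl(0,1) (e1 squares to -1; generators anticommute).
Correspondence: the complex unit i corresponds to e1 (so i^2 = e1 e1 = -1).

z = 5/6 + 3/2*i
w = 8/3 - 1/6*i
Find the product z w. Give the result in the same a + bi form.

In blades: z = 5/6 + 3/2*e1, w = 8/3 - 1/6*e1.
Distribute z over w term by term (generator squares from the signature, products reordered to ascending indices): (5/6)*w = 20/9 - 5/36*e1; (3/2*e1)*w = 1/4 + 4*e1.
Sum: 89/36 + 139/36*e1; translating back through the correspondence:
Answer: 89/36 + 139/36*i


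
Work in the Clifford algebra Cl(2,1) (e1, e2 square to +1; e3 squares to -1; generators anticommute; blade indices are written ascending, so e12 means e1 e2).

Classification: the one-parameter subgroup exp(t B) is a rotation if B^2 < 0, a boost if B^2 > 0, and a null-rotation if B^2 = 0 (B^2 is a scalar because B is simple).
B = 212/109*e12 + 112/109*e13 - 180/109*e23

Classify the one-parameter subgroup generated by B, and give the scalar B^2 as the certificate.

B^2 term by term: the squares give (212/109)^2*(e12)^2 + (112/109)^2*(e13)^2 + (-180/109)^2*(e23)^2 = 44944/11881*(-1) + 12544/11881*(+1) + 32400/11881*(+1) = 0 (each basis 2-blade squares to minus the product of its generators' squares); cross terms between blades sharing an index anticommute and cancel. So B^2 = 0.
Answer: null-rotation, certificate B^2 = 0. The invariant at work: B^2 = 0 is unchanged by conjugation, hence its sign classifies the subgroup whatever basis B is written in.


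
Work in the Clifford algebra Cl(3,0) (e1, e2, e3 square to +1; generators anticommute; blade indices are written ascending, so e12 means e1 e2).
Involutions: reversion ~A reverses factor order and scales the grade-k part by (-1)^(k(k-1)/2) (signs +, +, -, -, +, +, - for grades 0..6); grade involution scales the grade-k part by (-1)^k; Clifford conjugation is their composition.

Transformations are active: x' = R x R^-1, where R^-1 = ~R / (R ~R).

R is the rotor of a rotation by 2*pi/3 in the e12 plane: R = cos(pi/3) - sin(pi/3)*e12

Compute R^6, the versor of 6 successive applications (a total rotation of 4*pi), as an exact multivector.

Because a rotor carries half the rotation angle, composing 6 copies of this e12-plane rotor multiplies the phase: 6*(pi/3) = 2*pi, hence R^6 = cos(2*pi) - sin(2*pi)*e12.
cos(2*pi) = 1 and sin(2*pi) = 0, so R^6 = 1. The total rotation 4*pi is 2 full turns, so every vector returns to itself, yet the rotor is +1, back on the identity sheet (an even number of 2*pi turns).
Answer: 1


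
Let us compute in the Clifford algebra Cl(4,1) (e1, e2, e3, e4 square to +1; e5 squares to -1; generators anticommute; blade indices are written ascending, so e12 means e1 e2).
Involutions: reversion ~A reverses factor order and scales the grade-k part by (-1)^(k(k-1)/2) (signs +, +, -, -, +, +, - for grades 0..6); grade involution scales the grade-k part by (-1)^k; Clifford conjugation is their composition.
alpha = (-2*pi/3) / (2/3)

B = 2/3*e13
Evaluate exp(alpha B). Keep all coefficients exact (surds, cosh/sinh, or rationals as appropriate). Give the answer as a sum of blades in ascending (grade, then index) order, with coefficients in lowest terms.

B^2 = (2/3)^2*(e13)^2 = 4/9*(-1) = -4/9 (a basis 2-blade squares to minus the product of its generators' squares).
B^2 = -4/9 — B^2 < 0, so the exponential closes trigonometrically: l = 2/3, alpha*l = -2*pi/3, so exp(alpha B) = cos(-2*pi/3) + (sin(-2*pi/3)/(2/3))*B = -1/2 + (-3*sqrt(3)/4)*B.
Answer: -1/2 - sqrt(3)/2*e13


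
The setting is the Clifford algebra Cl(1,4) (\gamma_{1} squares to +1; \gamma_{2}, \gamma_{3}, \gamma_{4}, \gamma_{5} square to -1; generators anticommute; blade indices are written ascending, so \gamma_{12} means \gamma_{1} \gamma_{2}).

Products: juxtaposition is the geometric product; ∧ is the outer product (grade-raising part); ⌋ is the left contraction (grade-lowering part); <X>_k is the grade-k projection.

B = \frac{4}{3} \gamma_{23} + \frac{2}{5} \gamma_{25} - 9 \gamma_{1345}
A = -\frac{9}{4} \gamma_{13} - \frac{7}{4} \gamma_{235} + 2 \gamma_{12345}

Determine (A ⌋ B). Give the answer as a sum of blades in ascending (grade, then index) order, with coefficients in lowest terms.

step 1: \frac{81}{4} \gamma_{45}
Answer: \frac{81}{4} \gamma_{45}


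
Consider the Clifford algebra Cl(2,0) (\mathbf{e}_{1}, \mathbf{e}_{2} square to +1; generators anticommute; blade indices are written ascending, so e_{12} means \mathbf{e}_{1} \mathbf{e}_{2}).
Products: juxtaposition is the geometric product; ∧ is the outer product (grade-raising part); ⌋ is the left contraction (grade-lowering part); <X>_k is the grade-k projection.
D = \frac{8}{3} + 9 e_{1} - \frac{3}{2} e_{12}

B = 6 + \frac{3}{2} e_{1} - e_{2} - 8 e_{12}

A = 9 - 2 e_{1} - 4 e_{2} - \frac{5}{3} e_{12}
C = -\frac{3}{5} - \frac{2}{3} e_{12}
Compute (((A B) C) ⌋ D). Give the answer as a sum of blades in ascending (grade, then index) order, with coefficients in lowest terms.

step 1: \frac{125}{3} - \frac{173}{6} e_{1} - \frac{29}{2} e_{2} - 74 e_{12}
step 2: -\frac{223}{3} + \frac{229}{30} e_{1} + \frac{2513}{90} e_{2} + \frac{748}{45} e_{12}
step 3: -\frac{9413}{90} - \frac{37627}{60} e_{1} - \frac{229}{20} e_{2} + \frac{223}{2} e_{12}
Answer: -\frac{9413}{90} - \frac{37627}{60} e_{1} - \frac{229}{20} e_{2} + \frac{223}{2} e_{12}


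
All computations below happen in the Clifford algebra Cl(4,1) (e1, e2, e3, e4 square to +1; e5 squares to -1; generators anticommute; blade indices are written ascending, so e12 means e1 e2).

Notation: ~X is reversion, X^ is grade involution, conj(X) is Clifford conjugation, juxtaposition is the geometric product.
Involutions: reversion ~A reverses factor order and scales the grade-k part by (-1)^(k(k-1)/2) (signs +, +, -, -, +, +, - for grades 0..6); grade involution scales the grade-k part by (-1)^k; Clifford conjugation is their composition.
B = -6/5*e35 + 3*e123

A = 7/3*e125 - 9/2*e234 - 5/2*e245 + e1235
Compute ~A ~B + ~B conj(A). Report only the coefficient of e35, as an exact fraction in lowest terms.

first term: -3*e5 + 6/5*e12 - 27/2*e14 + 7*e35 - 14/5*e123 - 3*e234 - 27/5*e245 + 15/2*e1345
second term: 3*e5 + 6/5*e12 - 27/2*e14 + 7*e35 - 14/5*e123 - 3*e234 - 27/5*e245 - 15/2*e1345
Answer: 14


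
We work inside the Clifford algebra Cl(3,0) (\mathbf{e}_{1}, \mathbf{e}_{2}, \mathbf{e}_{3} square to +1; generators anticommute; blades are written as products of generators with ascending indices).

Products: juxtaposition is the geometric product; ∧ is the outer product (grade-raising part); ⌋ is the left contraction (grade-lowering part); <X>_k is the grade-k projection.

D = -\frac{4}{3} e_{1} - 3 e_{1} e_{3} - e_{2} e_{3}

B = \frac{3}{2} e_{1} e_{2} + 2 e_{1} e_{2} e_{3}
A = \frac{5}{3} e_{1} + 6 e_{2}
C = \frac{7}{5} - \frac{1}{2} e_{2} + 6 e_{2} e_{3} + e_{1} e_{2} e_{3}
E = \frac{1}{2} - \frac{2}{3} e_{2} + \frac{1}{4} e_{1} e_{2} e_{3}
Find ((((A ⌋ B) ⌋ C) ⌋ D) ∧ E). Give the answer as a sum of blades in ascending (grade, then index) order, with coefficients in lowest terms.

step 1: -9 e_{1} + \frac{5}{2} e_{2} - 12 e_{1} e_{3} + \frac{10}{3} e_{2} e_{3}
step 2: -\frac{85}{4} - \frac{10}{3} e_{1} - 12 e_{2} + 15 e_{3} - \frac{5}{2} e_{1} e_{3} - 9 e_{2} e_{3}
step 3: -\frac{217}{18} + \frac{220}{3} e_{1} + 15 e_{2} + 22 e_{3} + \frac{255}{4} e_{1} e_{3} + \frac{85}{4} e_{2} e_{3}
step 4: -\frac{217}{36} + \frac{110}{3} e_{1} + \frac{839}{54} e_{2} + 11 e_{3} - \frac{440}{9} e_{1} e_{2} + \frac{255}{8} e_{1} e_{3} + \frac{607}{24} e_{2} e_{3} + \frac{2843}{72} e_{1} e_{2} e_{3}
Answer: -\frac{217}{36} + \frac{110}{3} e_{1} + \frac{839}{54} e_{2} + 11 e_{3} - \frac{440}{9} e_{1} e_{2} + \frac{255}{8} e_{1} e_{3} + \frac{607}{24} e_{2} e_{3} + \frac{2843}{72} e_{1} e_{2} e_{3}


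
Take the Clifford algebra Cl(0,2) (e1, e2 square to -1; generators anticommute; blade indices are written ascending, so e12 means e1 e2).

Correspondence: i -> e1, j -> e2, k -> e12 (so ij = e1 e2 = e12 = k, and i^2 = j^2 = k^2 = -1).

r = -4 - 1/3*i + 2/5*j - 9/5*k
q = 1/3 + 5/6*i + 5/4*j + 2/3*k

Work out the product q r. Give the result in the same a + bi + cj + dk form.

In blades: q = 1/3 + 5/6*e1 + 5/4*e2 + 2/3*e12, r = -4 - 1/3*e1 + 2/5*e2 - 9/5*e12.
Distribute q over r term by term (generator squares from the signature, products reordered to ascending indices): (1/3)*r = -4/3 - 1/9*e1 + 2/15*e2 - 3/5*e12; (5/6*e1)*r = 5/18 - 10/3*e1 + 3/2*e2 + 1/3*e12; (5/4*e2)*r = -1/2 - 9/4*e1 - 5*e2 + 5/12*e12; (2/3*e12)*r = 6/5 - 4/15*e1 - 2/9*e2 - 8/3*e12.
Sum: -16/45 - 1073/180*e1 - 323/90*e2 - 151/60*e12; translating back through the correspondence:
Answer: -16/45 - 1073/180*i - 323/90*j - 151/60*k


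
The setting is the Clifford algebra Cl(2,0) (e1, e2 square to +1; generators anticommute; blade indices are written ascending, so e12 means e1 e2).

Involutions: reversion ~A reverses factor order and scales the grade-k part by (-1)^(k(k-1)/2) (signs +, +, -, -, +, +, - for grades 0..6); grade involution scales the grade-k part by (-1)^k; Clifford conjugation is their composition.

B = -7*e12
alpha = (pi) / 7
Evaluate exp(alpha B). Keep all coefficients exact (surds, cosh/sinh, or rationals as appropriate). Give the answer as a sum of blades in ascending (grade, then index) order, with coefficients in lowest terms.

B^2 = (-7)^2*(e12)^2 = 49*(-1) = -49 (a basis 2-blade squares to minus the product of its generators' squares).
B^2 = -49 — a negative square means the series sums to a rotation: l = 7, alpha*l = pi, so exp(alpha B) = cos(pi) + (sin(pi)/7)*B = -1 + (0)*B.
Answer: -1


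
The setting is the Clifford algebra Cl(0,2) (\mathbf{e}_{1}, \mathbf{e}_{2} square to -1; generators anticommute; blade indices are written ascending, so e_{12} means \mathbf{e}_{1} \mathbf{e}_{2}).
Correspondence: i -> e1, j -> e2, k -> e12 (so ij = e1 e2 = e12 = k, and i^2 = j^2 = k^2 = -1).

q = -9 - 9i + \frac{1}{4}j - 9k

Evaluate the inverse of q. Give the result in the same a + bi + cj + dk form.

In blades: q = -9 - 9 e_{1} + \frac{1}{4} e_{2} - 9 e_{12}.
With qbar = -9 + 9 e_{1} - \frac{1}{4} e_{2} + 9 e_{12} (scalar fixed, mapped units negated), q qbar = \frac{3889}{16} (the sum of squared coefficients), so q^-1 = qbar / (\frac{3889}{16}) = -\frac{144}{3889} + \frac{144}{3889} e_{1} - \frac{4}{3889} e_{2} + \frac{144}{3889} e_{12}; translating back:
Answer: -\frac{144}{3889} + \frac{144}{3889}i - \frac{4}{3889}j + \frac{144}{3889}k


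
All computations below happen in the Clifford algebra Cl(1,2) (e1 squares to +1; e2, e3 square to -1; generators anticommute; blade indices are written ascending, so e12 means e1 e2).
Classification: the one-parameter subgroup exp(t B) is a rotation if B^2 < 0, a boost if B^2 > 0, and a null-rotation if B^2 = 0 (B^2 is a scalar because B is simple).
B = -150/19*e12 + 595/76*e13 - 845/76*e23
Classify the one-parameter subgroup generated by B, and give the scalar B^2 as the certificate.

B^2 term by term: the squares give (-150/19)^2*(e12)^2 + (595/76)^2*(e13)^2 + (-845/76)^2*(e23)^2 = 22500/361*(+1) + 354025/5776*(+1) + 714025/5776*(-1) = 0 (each basis 2-blade squares to minus the product of its generators' squares); cross terms between blades sharing an index anticommute and cancel. So B^2 = 0.
Answer: null-rotation, certificate B^2 = 0. Because 0 is invariant under every versor sandwich, the classification follows from its sign alone.


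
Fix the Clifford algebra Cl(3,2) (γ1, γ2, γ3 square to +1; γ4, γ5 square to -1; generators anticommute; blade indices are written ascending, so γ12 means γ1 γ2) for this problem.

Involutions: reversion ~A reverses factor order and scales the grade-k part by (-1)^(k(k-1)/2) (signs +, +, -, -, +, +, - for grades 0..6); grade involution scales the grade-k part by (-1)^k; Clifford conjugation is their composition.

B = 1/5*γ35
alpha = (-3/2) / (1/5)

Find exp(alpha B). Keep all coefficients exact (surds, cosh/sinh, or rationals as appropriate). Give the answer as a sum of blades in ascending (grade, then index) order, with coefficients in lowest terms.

B^2 = (1/5)^2*(γ35)^2 = 1/25*(+1) = 1/25 (a basis 2-blade squares to minus the product of its generators' squares).
B^2 = 1/25 — a positive square means the series sums to a boost: l = 1/5, alpha*l = -3/2, so exp(alpha B) = cosh(-3/2) + (sinh(-3/2)/(1/5))*B = cosh(3/2) + (-5*sinh(3/2))*B.
Answer: cosh(3/2) - sinh(3/2)*γ35


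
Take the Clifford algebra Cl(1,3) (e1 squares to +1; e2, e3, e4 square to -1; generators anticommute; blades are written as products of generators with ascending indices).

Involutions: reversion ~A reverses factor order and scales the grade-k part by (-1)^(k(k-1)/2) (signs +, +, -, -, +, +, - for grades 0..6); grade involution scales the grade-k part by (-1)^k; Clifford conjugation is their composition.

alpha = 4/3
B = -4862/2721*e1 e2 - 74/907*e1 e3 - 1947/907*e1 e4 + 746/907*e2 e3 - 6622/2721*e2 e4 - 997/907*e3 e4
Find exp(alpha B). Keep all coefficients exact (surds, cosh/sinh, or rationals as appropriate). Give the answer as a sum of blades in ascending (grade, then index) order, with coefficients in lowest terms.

B^2 term by term: the squares give (-4862/2721)^2*(e1 e2)^2 + (-74/907)^2*(e1 e3)^2 + (-1947/907)^2*(e1 e4)^2 + (746/907)^2*(e2 e3)^2 + (-6622/2721)^2*(e2 e4)^2 + (-997/907)^2*(e3 e4)^2 = 23639044/7403841*(+1) + 5476/822649*(+1) + 3790809/822649*(+1) + 556516/822649*(-1) + 43850884/7403841*(-1) + 994009/822649*(-1) = 0 (each basis 2-blade squares to minus the product of its generators' squares); cross terms between blades sharing an index anticommute and cancel; the commuting (index-disjoint) pairs give grade-4 terms 2*c*c'*(blade product), which cancel blade by blade — e1 e2 e3 e4: 9694828/2467947 - 980056/2467947 - 2904924/822649 = 0 — confirming B is simple. So B^2 = 0.
B^2 = 0, so the series closes: exp(alpha B) = 1 + alpha B (parabolic case).
Answer: 1 - 19448/8163*e1 e2 - 296/2721*e1 e3 - 2596/907*e1 e4 + 2984/2721*e2 e3 - 26488/8163*e2 e4 - 3988/2721*e3 e4


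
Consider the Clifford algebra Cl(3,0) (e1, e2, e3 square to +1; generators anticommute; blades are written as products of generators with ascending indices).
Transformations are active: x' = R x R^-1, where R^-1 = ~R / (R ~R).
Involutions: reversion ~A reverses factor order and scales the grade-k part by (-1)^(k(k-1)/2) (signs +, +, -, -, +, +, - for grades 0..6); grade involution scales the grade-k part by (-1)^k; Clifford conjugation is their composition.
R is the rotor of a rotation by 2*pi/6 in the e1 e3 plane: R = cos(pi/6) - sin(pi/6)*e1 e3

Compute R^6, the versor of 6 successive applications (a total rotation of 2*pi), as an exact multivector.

Rotor phase runs at HALF the rotation angle; powers of one rotor simply add phase, so after 6 steps in e1 e3 the phase is 6*pi/6 = pi and R^6 = cos(pi) - sin(pi)*e1 e3.
cos(pi) = -1 and sin(pi) = 0, so R^6 = -1. The total rotation 2*pi is 1 full turn, so every vector returns to itself, yet the rotor is -1, on the OTHER sheet of the double cover (an odd number of 2*pi turns).
Answer: -1


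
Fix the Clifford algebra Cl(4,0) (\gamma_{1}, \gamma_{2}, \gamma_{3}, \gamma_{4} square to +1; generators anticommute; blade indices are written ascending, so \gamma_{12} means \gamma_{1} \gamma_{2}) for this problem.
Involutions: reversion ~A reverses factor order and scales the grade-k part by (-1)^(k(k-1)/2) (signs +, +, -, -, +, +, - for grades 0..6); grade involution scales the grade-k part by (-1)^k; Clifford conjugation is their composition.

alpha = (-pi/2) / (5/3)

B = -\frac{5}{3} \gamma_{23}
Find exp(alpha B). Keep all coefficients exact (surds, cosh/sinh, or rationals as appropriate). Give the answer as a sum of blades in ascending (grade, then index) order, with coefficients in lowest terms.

B^2 = (-\frac{5}{3})^2*(\gamma_{23})^2 = \frac{25}{9}*(-1) = -\frac{25}{9} (a basis 2-blade squares to minus the product of its generators' squares).
B^2 = -\frac{25}{9} — a negative square means the series sums to a rotation: l = \frac{5}{3}, alpha*l = - \frac{\pi}{2}, so exp(alpha B) = cos(- \frac{\pi}{2}) + (sin(- \frac{\pi}{2})/(\frac{5}{3}))*B = 0 + (- \frac{3}{5})*B.
Answer: \gamma_{23}


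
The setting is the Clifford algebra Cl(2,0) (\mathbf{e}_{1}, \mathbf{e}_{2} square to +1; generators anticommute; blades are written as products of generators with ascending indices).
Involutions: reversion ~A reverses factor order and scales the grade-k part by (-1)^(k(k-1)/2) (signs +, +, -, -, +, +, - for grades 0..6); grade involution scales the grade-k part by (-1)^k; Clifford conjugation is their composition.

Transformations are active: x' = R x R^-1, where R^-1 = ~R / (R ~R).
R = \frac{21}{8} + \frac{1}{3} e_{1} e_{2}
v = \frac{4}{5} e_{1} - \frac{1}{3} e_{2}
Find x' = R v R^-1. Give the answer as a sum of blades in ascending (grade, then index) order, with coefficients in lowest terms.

~R = \frac{21}{8} - \frac{1}{3} e_{1} e_{2}, and R ~R = \frac{4033}{576}, so R^-1 = ~R / (\frac{4033}{576}).
R v = \frac{179}{90} e_{1} - \frac{137}{120} e_{2}
Answer: \frac{2788}{4033} e_{1} - \frac{31621}{60495} e_{2}


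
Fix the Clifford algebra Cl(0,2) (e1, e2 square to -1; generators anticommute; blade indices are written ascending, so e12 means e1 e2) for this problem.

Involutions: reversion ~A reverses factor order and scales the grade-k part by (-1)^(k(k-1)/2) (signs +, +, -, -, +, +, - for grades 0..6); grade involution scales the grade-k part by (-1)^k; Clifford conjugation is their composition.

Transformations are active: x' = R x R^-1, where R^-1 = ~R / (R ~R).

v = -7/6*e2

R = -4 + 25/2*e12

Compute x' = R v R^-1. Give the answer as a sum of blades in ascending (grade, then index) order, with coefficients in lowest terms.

~R = -4 - 25/2*e12, and R ~R = 689/4, so R^-1 = ~R / (689/4).
R v = 175/12*e1 + 14/3*e2
Answer: -1400/2067*e1 + 1309/1378*e2


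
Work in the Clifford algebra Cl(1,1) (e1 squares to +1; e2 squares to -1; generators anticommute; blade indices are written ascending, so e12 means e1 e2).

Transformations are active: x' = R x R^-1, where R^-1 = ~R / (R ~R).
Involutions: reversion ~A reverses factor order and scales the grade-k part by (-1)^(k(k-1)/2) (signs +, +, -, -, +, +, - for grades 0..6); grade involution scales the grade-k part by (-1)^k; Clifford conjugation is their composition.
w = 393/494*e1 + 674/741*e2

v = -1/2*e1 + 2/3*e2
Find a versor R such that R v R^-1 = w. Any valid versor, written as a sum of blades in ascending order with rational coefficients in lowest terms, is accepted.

Equal squares first: v^2 = w^2 = -7/36. Then v + w = 73/247*e1 + 1168/741*e2 is a versor taking v to w, provided it is invertible.
Answer: 73/247*e1 + 1168/741*e2


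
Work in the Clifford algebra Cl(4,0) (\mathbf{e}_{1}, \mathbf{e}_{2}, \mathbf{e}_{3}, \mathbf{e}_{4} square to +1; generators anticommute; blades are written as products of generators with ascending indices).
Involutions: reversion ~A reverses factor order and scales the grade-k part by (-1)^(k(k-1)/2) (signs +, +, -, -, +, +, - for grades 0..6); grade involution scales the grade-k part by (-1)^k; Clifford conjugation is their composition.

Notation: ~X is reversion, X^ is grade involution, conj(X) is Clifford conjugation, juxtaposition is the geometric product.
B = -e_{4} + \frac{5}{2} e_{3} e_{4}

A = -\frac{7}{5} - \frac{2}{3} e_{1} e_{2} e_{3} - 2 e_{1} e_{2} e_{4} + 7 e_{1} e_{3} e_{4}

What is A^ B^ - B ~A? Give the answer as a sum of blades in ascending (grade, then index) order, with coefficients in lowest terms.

first term: \frac{35}{2} e_{1} - \frac{7}{5} e_{4} + 2 e_{1} e_{2} - 7 e_{1} e_{3} - \frac{7}{2} e_{3} e_{4} - 5 e_{1} e_{2} e_{3} + \frac{5}{3} e_{1} e_{2} e_{4} + \frac{2}{3} e_{1} e_{2} e_{3} e_{4}
second term: \frac{35}{2} e_{1} + \frac{7}{5} e_{4} - 2 e_{1} e_{2} + 7 e_{1} e_{3} - \frac{7}{2} e_{3} e_{4} + 5 e_{1} e_{2} e_{3} - \frac{5}{3} e_{1} e_{2} e_{4} + \frac{2}{3} e_{1} e_{2} e_{3} e_{4}
Answer: -\frac{14}{5} e_{4} + 4 e_{1} e_{2} - 14 e_{1} e_{3} - 10 e_{1} e_{2} e_{3} + \frac{10}{3} e_{1} e_{2} e_{4}


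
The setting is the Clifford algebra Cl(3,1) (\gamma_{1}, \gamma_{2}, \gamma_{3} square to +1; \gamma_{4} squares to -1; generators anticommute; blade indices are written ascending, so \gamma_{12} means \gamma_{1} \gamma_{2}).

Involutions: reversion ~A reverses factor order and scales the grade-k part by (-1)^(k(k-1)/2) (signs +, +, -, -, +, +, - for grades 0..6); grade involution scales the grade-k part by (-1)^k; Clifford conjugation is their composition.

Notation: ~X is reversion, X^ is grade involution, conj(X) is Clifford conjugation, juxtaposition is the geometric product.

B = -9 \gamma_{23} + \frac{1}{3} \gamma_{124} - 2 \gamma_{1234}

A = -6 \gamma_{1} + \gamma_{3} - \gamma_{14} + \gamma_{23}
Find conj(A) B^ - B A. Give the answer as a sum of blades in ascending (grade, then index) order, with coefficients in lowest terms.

first term: -9 - \frac{26}{3} \gamma_{2} - 2 \gamma_{14} - 2 \gamma_{23} - 2 \gamma_{24} - 54 \gamma_{123} + 2 \gamma_{124} - \frac{1}{3} \gamma_{134} - 12 \gamma_{234} - \frac{26}{3} \gamma_{1234}
second term: 9 - \frac{26}{3} \gamma_{2} + 2 \gamma_{14} + 2 \gamma_{23} - 2 \gamma_{24} + 54 \gamma_{123} + 2 \gamma_{124} + \frac{1}{3} \gamma_{134} - 12 \gamma_{234} + \frac{26}{3} \gamma_{1234}
Answer: -18 - 4 \gamma_{14} - 4 \gamma_{23} - 108 \gamma_{123} - \frac{2}{3} \gamma_{134} - \frac{52}{3} \gamma_{1234}


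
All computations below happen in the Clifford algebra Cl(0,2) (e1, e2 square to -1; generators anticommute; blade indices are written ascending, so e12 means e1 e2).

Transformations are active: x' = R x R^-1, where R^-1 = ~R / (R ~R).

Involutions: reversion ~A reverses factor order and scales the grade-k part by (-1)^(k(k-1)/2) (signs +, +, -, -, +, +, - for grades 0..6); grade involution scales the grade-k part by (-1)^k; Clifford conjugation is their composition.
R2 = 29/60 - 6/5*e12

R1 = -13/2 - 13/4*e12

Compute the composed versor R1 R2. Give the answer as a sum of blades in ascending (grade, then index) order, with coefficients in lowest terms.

Distribute over the terms of R1 (each basis-blade product reordered to ascending indices, repeated generators contracted through their squares):
(-13/2) R2 = -377/120 + 39/5*e12
(-13/4*e12) R2 = -39/10 - 377/240*e12
Summing the partial products and collecting blades:
Answer: -169/24 + 299/48*e12


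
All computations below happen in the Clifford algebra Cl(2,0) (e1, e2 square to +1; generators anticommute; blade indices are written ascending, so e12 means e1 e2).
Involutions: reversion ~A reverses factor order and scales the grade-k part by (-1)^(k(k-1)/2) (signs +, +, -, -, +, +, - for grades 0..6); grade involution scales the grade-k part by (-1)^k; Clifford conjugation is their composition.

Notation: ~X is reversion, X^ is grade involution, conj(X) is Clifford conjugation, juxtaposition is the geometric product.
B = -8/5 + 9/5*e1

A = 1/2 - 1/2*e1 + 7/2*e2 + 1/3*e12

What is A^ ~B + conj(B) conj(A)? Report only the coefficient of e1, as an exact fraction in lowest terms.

first term: 1/10 + 1/10*e1 + 5*e2 + 173/30*e12
second term: -17/10 - 17/10*e1 + 31/5*e2 + 41/6*e12
Answer: -8/5


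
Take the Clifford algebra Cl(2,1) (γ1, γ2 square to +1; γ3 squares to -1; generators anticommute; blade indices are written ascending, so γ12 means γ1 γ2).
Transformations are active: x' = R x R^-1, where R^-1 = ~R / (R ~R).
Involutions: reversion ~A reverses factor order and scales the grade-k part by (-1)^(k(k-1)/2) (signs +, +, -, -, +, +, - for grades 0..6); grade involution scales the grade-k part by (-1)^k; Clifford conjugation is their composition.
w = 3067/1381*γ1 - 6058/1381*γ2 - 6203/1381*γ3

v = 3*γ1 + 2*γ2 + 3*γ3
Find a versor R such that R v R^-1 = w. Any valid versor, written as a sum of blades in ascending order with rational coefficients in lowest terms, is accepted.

Key observation: q(v) = q(w) = 4 (sandwiches preserve the norm), so R = v + w = 7210/1381*γ1 - 3296/1381*γ2 - 2060/1381*γ3 works whenever it is invertible — the component of v along it is kept and (v - w)/2 reverses, sending v to w.
Answer: 7210/1381*γ1 - 3296/1381*γ2 - 2060/1381*γ3
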